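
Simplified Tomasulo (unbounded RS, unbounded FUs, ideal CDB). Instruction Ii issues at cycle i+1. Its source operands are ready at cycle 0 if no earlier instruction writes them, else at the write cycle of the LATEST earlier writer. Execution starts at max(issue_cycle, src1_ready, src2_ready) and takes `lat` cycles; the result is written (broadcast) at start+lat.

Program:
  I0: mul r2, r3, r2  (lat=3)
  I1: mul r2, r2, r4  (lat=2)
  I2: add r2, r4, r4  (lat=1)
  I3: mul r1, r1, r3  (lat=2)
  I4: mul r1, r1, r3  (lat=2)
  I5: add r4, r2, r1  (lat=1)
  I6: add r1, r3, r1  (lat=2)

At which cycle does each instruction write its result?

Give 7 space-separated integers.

I0 mul r2: issue@1 deps=(None,None) exec_start@1 write@4
I1 mul r2: issue@2 deps=(0,None) exec_start@4 write@6
I2 add r2: issue@3 deps=(None,None) exec_start@3 write@4
I3 mul r1: issue@4 deps=(None,None) exec_start@4 write@6
I4 mul r1: issue@5 deps=(3,None) exec_start@6 write@8
I5 add r4: issue@6 deps=(2,4) exec_start@8 write@9
I6 add r1: issue@7 deps=(None,4) exec_start@8 write@10

Answer: 4 6 4 6 8 9 10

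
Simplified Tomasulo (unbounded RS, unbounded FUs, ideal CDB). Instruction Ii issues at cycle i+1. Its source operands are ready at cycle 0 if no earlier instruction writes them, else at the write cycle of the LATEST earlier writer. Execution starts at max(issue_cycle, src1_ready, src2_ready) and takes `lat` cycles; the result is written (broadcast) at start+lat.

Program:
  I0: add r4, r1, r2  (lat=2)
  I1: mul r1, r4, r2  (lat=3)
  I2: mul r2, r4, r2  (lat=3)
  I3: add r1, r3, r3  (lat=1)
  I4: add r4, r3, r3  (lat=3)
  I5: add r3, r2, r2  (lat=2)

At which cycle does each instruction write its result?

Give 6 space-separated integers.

I0 add r4: issue@1 deps=(None,None) exec_start@1 write@3
I1 mul r1: issue@2 deps=(0,None) exec_start@3 write@6
I2 mul r2: issue@3 deps=(0,None) exec_start@3 write@6
I3 add r1: issue@4 deps=(None,None) exec_start@4 write@5
I4 add r4: issue@5 deps=(None,None) exec_start@5 write@8
I5 add r3: issue@6 deps=(2,2) exec_start@6 write@8

Answer: 3 6 6 5 8 8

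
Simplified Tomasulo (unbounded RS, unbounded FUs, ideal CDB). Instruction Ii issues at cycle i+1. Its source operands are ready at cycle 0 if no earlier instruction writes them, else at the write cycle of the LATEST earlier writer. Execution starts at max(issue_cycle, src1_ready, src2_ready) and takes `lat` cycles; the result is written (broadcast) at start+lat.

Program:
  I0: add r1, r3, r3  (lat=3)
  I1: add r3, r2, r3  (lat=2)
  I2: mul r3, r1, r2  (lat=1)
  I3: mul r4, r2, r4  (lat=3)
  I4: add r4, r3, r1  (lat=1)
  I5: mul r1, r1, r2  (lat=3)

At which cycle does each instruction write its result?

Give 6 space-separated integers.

Answer: 4 4 5 7 6 9

Derivation:
I0 add r1: issue@1 deps=(None,None) exec_start@1 write@4
I1 add r3: issue@2 deps=(None,None) exec_start@2 write@4
I2 mul r3: issue@3 deps=(0,None) exec_start@4 write@5
I3 mul r4: issue@4 deps=(None,None) exec_start@4 write@7
I4 add r4: issue@5 deps=(2,0) exec_start@5 write@6
I5 mul r1: issue@6 deps=(0,None) exec_start@6 write@9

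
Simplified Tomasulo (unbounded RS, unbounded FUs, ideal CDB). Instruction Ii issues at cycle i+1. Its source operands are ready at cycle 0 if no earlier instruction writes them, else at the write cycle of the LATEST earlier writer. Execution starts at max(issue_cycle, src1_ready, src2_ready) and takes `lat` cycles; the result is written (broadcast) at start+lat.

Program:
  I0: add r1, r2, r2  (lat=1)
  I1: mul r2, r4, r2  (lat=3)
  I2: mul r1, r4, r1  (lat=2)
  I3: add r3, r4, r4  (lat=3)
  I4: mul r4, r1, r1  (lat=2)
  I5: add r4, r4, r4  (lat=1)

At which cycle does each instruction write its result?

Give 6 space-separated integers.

Answer: 2 5 5 7 7 8

Derivation:
I0 add r1: issue@1 deps=(None,None) exec_start@1 write@2
I1 mul r2: issue@2 deps=(None,None) exec_start@2 write@5
I2 mul r1: issue@3 deps=(None,0) exec_start@3 write@5
I3 add r3: issue@4 deps=(None,None) exec_start@4 write@7
I4 mul r4: issue@5 deps=(2,2) exec_start@5 write@7
I5 add r4: issue@6 deps=(4,4) exec_start@7 write@8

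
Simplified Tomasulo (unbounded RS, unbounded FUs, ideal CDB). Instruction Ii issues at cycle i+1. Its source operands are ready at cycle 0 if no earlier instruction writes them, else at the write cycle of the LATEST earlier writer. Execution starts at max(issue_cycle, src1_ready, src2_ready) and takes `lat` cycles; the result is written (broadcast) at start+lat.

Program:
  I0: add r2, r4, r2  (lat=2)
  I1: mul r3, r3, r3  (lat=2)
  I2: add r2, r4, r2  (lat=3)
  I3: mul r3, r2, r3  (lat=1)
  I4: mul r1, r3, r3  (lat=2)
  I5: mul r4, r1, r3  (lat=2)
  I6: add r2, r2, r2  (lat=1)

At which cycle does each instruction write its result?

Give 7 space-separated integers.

Answer: 3 4 6 7 9 11 8

Derivation:
I0 add r2: issue@1 deps=(None,None) exec_start@1 write@3
I1 mul r3: issue@2 deps=(None,None) exec_start@2 write@4
I2 add r2: issue@3 deps=(None,0) exec_start@3 write@6
I3 mul r3: issue@4 deps=(2,1) exec_start@6 write@7
I4 mul r1: issue@5 deps=(3,3) exec_start@7 write@9
I5 mul r4: issue@6 deps=(4,3) exec_start@9 write@11
I6 add r2: issue@7 deps=(2,2) exec_start@7 write@8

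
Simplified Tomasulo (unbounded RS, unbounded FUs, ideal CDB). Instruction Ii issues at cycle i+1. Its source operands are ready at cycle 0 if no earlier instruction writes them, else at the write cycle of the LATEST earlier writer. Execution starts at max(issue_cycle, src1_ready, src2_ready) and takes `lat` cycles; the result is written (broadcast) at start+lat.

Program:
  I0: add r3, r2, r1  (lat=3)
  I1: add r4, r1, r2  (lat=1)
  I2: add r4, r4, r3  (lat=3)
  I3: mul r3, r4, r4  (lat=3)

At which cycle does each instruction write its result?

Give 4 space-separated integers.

I0 add r3: issue@1 deps=(None,None) exec_start@1 write@4
I1 add r4: issue@2 deps=(None,None) exec_start@2 write@3
I2 add r4: issue@3 deps=(1,0) exec_start@4 write@7
I3 mul r3: issue@4 deps=(2,2) exec_start@7 write@10

Answer: 4 3 7 10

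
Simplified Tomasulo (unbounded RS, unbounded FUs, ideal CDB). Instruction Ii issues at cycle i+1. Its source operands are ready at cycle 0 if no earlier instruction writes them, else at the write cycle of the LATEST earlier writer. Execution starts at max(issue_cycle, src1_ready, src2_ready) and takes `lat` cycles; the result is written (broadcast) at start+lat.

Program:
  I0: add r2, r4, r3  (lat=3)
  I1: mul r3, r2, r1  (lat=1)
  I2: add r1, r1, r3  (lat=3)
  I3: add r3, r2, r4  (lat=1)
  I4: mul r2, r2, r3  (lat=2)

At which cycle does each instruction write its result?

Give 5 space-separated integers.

I0 add r2: issue@1 deps=(None,None) exec_start@1 write@4
I1 mul r3: issue@2 deps=(0,None) exec_start@4 write@5
I2 add r1: issue@3 deps=(None,1) exec_start@5 write@8
I3 add r3: issue@4 deps=(0,None) exec_start@4 write@5
I4 mul r2: issue@5 deps=(0,3) exec_start@5 write@7

Answer: 4 5 8 5 7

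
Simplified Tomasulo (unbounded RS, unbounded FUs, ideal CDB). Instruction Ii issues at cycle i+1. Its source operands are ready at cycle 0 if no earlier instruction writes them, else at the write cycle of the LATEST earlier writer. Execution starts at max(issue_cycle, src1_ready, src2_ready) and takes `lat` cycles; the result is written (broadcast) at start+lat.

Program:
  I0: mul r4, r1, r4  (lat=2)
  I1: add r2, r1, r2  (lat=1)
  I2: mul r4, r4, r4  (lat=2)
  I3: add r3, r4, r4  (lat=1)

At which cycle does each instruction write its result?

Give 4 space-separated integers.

Answer: 3 3 5 6

Derivation:
I0 mul r4: issue@1 deps=(None,None) exec_start@1 write@3
I1 add r2: issue@2 deps=(None,None) exec_start@2 write@3
I2 mul r4: issue@3 deps=(0,0) exec_start@3 write@5
I3 add r3: issue@4 deps=(2,2) exec_start@5 write@6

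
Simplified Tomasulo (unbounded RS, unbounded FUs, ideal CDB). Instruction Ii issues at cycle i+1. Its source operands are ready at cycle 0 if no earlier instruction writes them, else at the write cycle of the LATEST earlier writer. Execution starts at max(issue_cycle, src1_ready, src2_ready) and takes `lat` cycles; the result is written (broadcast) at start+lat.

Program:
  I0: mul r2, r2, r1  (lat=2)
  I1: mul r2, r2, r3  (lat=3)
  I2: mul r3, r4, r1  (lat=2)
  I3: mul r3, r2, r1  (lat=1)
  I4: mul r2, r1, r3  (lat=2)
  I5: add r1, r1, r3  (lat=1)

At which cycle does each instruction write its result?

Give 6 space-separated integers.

Answer: 3 6 5 7 9 8

Derivation:
I0 mul r2: issue@1 deps=(None,None) exec_start@1 write@3
I1 mul r2: issue@2 deps=(0,None) exec_start@3 write@6
I2 mul r3: issue@3 deps=(None,None) exec_start@3 write@5
I3 mul r3: issue@4 deps=(1,None) exec_start@6 write@7
I4 mul r2: issue@5 deps=(None,3) exec_start@7 write@9
I5 add r1: issue@6 deps=(None,3) exec_start@7 write@8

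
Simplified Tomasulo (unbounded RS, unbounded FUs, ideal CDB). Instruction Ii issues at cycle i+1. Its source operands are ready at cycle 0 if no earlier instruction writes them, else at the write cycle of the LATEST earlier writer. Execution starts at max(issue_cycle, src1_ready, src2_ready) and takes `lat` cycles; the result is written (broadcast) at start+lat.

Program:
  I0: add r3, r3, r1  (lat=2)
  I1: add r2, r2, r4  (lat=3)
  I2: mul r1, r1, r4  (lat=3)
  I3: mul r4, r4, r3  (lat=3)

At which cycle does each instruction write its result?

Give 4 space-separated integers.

I0 add r3: issue@1 deps=(None,None) exec_start@1 write@3
I1 add r2: issue@2 deps=(None,None) exec_start@2 write@5
I2 mul r1: issue@3 deps=(None,None) exec_start@3 write@6
I3 mul r4: issue@4 deps=(None,0) exec_start@4 write@7

Answer: 3 5 6 7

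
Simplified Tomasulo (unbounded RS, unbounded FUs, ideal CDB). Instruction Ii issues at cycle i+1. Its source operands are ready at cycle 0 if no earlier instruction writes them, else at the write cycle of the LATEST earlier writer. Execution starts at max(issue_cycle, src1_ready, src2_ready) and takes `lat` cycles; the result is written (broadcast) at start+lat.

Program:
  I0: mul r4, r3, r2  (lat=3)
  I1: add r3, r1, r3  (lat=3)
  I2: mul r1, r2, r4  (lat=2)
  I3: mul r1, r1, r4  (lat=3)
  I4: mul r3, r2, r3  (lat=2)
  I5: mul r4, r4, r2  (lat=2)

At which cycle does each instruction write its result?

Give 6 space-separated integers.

Answer: 4 5 6 9 7 8

Derivation:
I0 mul r4: issue@1 deps=(None,None) exec_start@1 write@4
I1 add r3: issue@2 deps=(None,None) exec_start@2 write@5
I2 mul r1: issue@3 deps=(None,0) exec_start@4 write@6
I3 mul r1: issue@4 deps=(2,0) exec_start@6 write@9
I4 mul r3: issue@5 deps=(None,1) exec_start@5 write@7
I5 mul r4: issue@6 deps=(0,None) exec_start@6 write@8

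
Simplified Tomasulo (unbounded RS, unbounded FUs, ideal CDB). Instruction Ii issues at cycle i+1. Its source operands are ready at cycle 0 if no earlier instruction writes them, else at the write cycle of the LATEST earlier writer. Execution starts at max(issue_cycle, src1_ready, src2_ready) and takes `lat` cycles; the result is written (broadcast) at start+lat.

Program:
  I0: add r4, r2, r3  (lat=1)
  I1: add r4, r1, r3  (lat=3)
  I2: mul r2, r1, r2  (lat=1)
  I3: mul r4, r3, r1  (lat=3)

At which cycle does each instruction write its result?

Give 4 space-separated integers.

I0 add r4: issue@1 deps=(None,None) exec_start@1 write@2
I1 add r4: issue@2 deps=(None,None) exec_start@2 write@5
I2 mul r2: issue@3 deps=(None,None) exec_start@3 write@4
I3 mul r4: issue@4 deps=(None,None) exec_start@4 write@7

Answer: 2 5 4 7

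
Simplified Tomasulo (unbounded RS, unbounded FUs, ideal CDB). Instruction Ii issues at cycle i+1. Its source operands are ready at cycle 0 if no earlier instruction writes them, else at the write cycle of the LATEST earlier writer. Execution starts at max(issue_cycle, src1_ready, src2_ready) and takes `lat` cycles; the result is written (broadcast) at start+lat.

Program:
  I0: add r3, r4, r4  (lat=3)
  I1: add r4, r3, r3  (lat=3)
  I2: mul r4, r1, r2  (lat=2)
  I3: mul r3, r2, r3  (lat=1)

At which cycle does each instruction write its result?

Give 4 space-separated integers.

Answer: 4 7 5 5

Derivation:
I0 add r3: issue@1 deps=(None,None) exec_start@1 write@4
I1 add r4: issue@2 deps=(0,0) exec_start@4 write@7
I2 mul r4: issue@3 deps=(None,None) exec_start@3 write@5
I3 mul r3: issue@4 deps=(None,0) exec_start@4 write@5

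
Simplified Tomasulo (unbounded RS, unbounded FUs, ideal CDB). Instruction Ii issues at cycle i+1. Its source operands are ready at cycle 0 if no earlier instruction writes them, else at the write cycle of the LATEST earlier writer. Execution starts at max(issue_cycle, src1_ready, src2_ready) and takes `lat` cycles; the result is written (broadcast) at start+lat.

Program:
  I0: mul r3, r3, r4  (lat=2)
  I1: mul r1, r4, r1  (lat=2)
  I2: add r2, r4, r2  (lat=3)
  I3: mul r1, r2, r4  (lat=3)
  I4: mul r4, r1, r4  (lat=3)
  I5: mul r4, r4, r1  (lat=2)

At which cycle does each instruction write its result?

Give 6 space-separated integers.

Answer: 3 4 6 9 12 14

Derivation:
I0 mul r3: issue@1 deps=(None,None) exec_start@1 write@3
I1 mul r1: issue@2 deps=(None,None) exec_start@2 write@4
I2 add r2: issue@3 deps=(None,None) exec_start@3 write@6
I3 mul r1: issue@4 deps=(2,None) exec_start@6 write@9
I4 mul r4: issue@5 deps=(3,None) exec_start@9 write@12
I5 mul r4: issue@6 deps=(4,3) exec_start@12 write@14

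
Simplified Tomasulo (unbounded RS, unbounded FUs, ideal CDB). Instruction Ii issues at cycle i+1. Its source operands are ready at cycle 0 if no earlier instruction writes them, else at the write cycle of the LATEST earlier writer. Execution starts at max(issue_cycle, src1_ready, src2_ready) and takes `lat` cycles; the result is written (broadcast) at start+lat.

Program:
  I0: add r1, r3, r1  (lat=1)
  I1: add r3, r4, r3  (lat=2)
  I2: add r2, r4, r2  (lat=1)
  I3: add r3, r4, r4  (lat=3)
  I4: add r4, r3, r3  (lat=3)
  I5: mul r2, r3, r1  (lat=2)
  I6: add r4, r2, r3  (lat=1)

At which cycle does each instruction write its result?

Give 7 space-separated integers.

I0 add r1: issue@1 deps=(None,None) exec_start@1 write@2
I1 add r3: issue@2 deps=(None,None) exec_start@2 write@4
I2 add r2: issue@3 deps=(None,None) exec_start@3 write@4
I3 add r3: issue@4 deps=(None,None) exec_start@4 write@7
I4 add r4: issue@5 deps=(3,3) exec_start@7 write@10
I5 mul r2: issue@6 deps=(3,0) exec_start@7 write@9
I6 add r4: issue@7 deps=(5,3) exec_start@9 write@10

Answer: 2 4 4 7 10 9 10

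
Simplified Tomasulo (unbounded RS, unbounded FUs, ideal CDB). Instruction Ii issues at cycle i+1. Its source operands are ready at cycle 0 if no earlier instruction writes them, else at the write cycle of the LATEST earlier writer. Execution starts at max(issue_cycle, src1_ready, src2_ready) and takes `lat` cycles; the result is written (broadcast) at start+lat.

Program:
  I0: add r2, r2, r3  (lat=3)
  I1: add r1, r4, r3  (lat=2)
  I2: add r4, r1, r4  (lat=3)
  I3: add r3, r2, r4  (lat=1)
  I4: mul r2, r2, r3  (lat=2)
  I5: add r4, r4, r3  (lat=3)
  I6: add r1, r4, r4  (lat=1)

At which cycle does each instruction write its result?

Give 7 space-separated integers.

I0 add r2: issue@1 deps=(None,None) exec_start@1 write@4
I1 add r1: issue@2 deps=(None,None) exec_start@2 write@4
I2 add r4: issue@3 deps=(1,None) exec_start@4 write@7
I3 add r3: issue@4 deps=(0,2) exec_start@7 write@8
I4 mul r2: issue@5 deps=(0,3) exec_start@8 write@10
I5 add r4: issue@6 deps=(2,3) exec_start@8 write@11
I6 add r1: issue@7 deps=(5,5) exec_start@11 write@12

Answer: 4 4 7 8 10 11 12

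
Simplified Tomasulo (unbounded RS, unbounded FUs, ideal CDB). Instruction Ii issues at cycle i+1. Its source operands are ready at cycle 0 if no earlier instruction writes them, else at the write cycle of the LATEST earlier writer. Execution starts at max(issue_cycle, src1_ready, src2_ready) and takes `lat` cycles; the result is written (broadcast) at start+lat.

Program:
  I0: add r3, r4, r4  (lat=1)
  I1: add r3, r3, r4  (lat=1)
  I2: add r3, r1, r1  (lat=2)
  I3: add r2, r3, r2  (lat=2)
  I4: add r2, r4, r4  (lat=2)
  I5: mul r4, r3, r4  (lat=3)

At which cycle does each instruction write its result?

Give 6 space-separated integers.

I0 add r3: issue@1 deps=(None,None) exec_start@1 write@2
I1 add r3: issue@2 deps=(0,None) exec_start@2 write@3
I2 add r3: issue@3 deps=(None,None) exec_start@3 write@5
I3 add r2: issue@4 deps=(2,None) exec_start@5 write@7
I4 add r2: issue@5 deps=(None,None) exec_start@5 write@7
I5 mul r4: issue@6 deps=(2,None) exec_start@6 write@9

Answer: 2 3 5 7 7 9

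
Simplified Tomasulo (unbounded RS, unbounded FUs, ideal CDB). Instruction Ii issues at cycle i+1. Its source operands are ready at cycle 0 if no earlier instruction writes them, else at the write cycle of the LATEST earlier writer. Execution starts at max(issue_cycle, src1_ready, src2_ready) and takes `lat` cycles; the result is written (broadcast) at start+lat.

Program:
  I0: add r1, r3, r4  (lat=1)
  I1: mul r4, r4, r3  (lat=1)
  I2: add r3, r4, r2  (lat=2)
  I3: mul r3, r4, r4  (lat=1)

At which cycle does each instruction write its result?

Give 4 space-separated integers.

I0 add r1: issue@1 deps=(None,None) exec_start@1 write@2
I1 mul r4: issue@2 deps=(None,None) exec_start@2 write@3
I2 add r3: issue@3 deps=(1,None) exec_start@3 write@5
I3 mul r3: issue@4 deps=(1,1) exec_start@4 write@5

Answer: 2 3 5 5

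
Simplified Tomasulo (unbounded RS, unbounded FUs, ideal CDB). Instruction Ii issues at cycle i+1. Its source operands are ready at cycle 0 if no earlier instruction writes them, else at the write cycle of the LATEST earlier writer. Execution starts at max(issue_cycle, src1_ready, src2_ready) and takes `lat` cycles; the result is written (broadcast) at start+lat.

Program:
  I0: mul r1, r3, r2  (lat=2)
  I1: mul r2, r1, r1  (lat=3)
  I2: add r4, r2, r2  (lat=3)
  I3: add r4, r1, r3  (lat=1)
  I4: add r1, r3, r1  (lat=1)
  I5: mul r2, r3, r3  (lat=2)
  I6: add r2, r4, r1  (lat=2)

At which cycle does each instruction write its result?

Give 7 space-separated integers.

I0 mul r1: issue@1 deps=(None,None) exec_start@1 write@3
I1 mul r2: issue@2 deps=(0,0) exec_start@3 write@6
I2 add r4: issue@3 deps=(1,1) exec_start@6 write@9
I3 add r4: issue@4 deps=(0,None) exec_start@4 write@5
I4 add r1: issue@5 deps=(None,0) exec_start@5 write@6
I5 mul r2: issue@6 deps=(None,None) exec_start@6 write@8
I6 add r2: issue@7 deps=(3,4) exec_start@7 write@9

Answer: 3 6 9 5 6 8 9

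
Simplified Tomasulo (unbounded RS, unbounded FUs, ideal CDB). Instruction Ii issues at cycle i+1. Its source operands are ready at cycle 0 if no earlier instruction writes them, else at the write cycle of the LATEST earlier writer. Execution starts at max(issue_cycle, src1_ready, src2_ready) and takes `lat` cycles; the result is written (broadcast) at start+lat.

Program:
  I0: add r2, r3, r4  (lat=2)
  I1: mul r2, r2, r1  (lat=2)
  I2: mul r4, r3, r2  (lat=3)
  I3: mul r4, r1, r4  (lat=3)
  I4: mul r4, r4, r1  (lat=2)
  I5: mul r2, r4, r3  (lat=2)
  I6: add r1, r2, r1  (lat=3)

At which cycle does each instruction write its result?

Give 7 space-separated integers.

Answer: 3 5 8 11 13 15 18

Derivation:
I0 add r2: issue@1 deps=(None,None) exec_start@1 write@3
I1 mul r2: issue@2 deps=(0,None) exec_start@3 write@5
I2 mul r4: issue@3 deps=(None,1) exec_start@5 write@8
I3 mul r4: issue@4 deps=(None,2) exec_start@8 write@11
I4 mul r4: issue@5 deps=(3,None) exec_start@11 write@13
I5 mul r2: issue@6 deps=(4,None) exec_start@13 write@15
I6 add r1: issue@7 deps=(5,None) exec_start@15 write@18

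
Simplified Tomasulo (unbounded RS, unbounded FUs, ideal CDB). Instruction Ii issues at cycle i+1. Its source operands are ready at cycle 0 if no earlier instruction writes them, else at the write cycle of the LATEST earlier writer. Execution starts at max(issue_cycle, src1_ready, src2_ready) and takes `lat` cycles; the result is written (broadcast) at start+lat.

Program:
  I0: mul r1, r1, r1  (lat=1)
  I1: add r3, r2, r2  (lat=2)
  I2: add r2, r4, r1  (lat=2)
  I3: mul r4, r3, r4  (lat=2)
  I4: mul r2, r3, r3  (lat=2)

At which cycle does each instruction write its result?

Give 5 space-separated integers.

I0 mul r1: issue@1 deps=(None,None) exec_start@1 write@2
I1 add r3: issue@2 deps=(None,None) exec_start@2 write@4
I2 add r2: issue@3 deps=(None,0) exec_start@3 write@5
I3 mul r4: issue@4 deps=(1,None) exec_start@4 write@6
I4 mul r2: issue@5 deps=(1,1) exec_start@5 write@7

Answer: 2 4 5 6 7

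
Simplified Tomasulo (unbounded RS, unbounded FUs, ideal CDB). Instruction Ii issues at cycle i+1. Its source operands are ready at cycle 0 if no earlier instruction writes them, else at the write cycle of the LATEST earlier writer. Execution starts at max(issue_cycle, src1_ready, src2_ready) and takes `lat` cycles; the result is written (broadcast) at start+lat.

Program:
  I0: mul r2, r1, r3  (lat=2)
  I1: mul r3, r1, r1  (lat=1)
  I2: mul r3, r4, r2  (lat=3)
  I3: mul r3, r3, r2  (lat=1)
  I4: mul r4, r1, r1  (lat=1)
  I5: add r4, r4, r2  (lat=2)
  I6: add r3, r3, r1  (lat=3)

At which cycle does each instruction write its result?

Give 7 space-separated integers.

I0 mul r2: issue@1 deps=(None,None) exec_start@1 write@3
I1 mul r3: issue@2 deps=(None,None) exec_start@2 write@3
I2 mul r3: issue@3 deps=(None,0) exec_start@3 write@6
I3 mul r3: issue@4 deps=(2,0) exec_start@6 write@7
I4 mul r4: issue@5 deps=(None,None) exec_start@5 write@6
I5 add r4: issue@6 deps=(4,0) exec_start@6 write@8
I6 add r3: issue@7 deps=(3,None) exec_start@7 write@10

Answer: 3 3 6 7 6 8 10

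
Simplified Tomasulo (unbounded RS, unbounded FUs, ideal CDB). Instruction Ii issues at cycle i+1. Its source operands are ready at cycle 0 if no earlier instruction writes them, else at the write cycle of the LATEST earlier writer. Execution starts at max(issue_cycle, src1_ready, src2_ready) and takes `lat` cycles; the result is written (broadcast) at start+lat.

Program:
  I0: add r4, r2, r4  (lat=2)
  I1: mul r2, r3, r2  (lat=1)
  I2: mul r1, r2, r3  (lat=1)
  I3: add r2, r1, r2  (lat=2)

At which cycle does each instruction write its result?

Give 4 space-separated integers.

Answer: 3 3 4 6

Derivation:
I0 add r4: issue@1 deps=(None,None) exec_start@1 write@3
I1 mul r2: issue@2 deps=(None,None) exec_start@2 write@3
I2 mul r1: issue@3 deps=(1,None) exec_start@3 write@4
I3 add r2: issue@4 deps=(2,1) exec_start@4 write@6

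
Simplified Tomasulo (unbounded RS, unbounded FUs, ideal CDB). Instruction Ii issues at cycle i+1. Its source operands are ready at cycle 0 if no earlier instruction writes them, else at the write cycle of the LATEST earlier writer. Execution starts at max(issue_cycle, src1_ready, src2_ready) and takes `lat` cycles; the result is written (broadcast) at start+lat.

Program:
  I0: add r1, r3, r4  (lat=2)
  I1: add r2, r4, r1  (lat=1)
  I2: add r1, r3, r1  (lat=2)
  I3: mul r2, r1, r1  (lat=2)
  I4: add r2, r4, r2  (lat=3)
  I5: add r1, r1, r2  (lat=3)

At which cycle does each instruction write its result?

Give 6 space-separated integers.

I0 add r1: issue@1 deps=(None,None) exec_start@1 write@3
I1 add r2: issue@2 deps=(None,0) exec_start@3 write@4
I2 add r1: issue@3 deps=(None,0) exec_start@3 write@5
I3 mul r2: issue@4 deps=(2,2) exec_start@5 write@7
I4 add r2: issue@5 deps=(None,3) exec_start@7 write@10
I5 add r1: issue@6 deps=(2,4) exec_start@10 write@13

Answer: 3 4 5 7 10 13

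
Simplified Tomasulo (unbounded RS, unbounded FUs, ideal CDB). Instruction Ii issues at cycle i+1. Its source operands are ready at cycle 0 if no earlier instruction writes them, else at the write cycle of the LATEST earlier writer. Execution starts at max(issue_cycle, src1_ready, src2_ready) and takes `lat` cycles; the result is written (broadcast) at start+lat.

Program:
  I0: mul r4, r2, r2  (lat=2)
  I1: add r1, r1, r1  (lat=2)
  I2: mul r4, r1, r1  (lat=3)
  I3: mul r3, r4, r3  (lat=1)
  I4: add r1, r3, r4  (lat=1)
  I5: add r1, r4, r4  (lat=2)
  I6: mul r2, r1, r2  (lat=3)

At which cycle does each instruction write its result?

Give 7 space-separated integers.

Answer: 3 4 7 8 9 9 12

Derivation:
I0 mul r4: issue@1 deps=(None,None) exec_start@1 write@3
I1 add r1: issue@2 deps=(None,None) exec_start@2 write@4
I2 mul r4: issue@3 deps=(1,1) exec_start@4 write@7
I3 mul r3: issue@4 deps=(2,None) exec_start@7 write@8
I4 add r1: issue@5 deps=(3,2) exec_start@8 write@9
I5 add r1: issue@6 deps=(2,2) exec_start@7 write@9
I6 mul r2: issue@7 deps=(5,None) exec_start@9 write@12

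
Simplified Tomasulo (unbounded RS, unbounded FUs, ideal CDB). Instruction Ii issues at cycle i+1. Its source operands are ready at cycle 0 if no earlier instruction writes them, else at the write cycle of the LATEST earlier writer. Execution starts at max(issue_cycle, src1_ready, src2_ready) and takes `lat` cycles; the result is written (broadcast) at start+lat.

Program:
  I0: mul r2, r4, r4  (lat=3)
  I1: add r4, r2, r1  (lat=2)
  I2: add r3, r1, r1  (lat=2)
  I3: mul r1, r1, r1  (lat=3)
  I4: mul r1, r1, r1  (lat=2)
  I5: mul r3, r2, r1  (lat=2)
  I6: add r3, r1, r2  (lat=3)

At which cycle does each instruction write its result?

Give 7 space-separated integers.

Answer: 4 6 5 7 9 11 12

Derivation:
I0 mul r2: issue@1 deps=(None,None) exec_start@1 write@4
I1 add r4: issue@2 deps=(0,None) exec_start@4 write@6
I2 add r3: issue@3 deps=(None,None) exec_start@3 write@5
I3 mul r1: issue@4 deps=(None,None) exec_start@4 write@7
I4 mul r1: issue@5 deps=(3,3) exec_start@7 write@9
I5 mul r3: issue@6 deps=(0,4) exec_start@9 write@11
I6 add r3: issue@7 deps=(4,0) exec_start@9 write@12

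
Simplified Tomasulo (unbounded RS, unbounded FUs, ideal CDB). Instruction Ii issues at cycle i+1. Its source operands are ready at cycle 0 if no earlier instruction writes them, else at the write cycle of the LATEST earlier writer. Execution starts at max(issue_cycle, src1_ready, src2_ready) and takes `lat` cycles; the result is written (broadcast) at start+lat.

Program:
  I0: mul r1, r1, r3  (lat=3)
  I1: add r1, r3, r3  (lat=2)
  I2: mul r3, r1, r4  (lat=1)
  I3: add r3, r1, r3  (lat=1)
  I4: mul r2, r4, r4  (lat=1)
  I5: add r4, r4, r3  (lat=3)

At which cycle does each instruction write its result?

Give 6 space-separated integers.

I0 mul r1: issue@1 deps=(None,None) exec_start@1 write@4
I1 add r1: issue@2 deps=(None,None) exec_start@2 write@4
I2 mul r3: issue@3 deps=(1,None) exec_start@4 write@5
I3 add r3: issue@4 deps=(1,2) exec_start@5 write@6
I4 mul r2: issue@5 deps=(None,None) exec_start@5 write@6
I5 add r4: issue@6 deps=(None,3) exec_start@6 write@9

Answer: 4 4 5 6 6 9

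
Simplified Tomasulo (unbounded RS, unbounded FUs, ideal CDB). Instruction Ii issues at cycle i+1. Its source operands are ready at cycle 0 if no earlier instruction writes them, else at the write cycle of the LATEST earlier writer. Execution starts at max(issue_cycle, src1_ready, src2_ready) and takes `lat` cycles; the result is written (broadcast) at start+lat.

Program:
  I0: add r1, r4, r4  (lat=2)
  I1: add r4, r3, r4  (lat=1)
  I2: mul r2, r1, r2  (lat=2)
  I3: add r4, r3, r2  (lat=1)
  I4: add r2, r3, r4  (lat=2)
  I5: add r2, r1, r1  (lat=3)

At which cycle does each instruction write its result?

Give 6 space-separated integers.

I0 add r1: issue@1 deps=(None,None) exec_start@1 write@3
I1 add r4: issue@2 deps=(None,None) exec_start@2 write@3
I2 mul r2: issue@3 deps=(0,None) exec_start@3 write@5
I3 add r4: issue@4 deps=(None,2) exec_start@5 write@6
I4 add r2: issue@5 deps=(None,3) exec_start@6 write@8
I5 add r2: issue@6 deps=(0,0) exec_start@6 write@9

Answer: 3 3 5 6 8 9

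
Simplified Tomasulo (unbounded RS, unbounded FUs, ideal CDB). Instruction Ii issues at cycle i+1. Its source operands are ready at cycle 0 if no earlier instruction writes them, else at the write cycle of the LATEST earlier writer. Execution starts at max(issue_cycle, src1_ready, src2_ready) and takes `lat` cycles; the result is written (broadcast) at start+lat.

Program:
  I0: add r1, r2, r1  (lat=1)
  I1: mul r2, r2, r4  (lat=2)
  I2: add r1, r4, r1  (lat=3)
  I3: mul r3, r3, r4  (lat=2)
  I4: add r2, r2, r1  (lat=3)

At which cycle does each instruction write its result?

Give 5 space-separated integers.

I0 add r1: issue@1 deps=(None,None) exec_start@1 write@2
I1 mul r2: issue@2 deps=(None,None) exec_start@2 write@4
I2 add r1: issue@3 deps=(None,0) exec_start@3 write@6
I3 mul r3: issue@4 deps=(None,None) exec_start@4 write@6
I4 add r2: issue@5 deps=(1,2) exec_start@6 write@9

Answer: 2 4 6 6 9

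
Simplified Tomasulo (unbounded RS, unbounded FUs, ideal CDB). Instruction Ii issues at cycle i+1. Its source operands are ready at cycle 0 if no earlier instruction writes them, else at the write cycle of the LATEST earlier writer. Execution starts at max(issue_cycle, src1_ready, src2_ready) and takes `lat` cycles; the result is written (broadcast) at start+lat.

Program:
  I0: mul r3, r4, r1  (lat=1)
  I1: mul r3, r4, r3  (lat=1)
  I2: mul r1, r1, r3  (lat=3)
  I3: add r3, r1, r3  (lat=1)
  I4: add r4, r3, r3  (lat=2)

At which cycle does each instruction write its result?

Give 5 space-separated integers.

Answer: 2 3 6 7 9

Derivation:
I0 mul r3: issue@1 deps=(None,None) exec_start@1 write@2
I1 mul r3: issue@2 deps=(None,0) exec_start@2 write@3
I2 mul r1: issue@3 deps=(None,1) exec_start@3 write@6
I3 add r3: issue@4 deps=(2,1) exec_start@6 write@7
I4 add r4: issue@5 deps=(3,3) exec_start@7 write@9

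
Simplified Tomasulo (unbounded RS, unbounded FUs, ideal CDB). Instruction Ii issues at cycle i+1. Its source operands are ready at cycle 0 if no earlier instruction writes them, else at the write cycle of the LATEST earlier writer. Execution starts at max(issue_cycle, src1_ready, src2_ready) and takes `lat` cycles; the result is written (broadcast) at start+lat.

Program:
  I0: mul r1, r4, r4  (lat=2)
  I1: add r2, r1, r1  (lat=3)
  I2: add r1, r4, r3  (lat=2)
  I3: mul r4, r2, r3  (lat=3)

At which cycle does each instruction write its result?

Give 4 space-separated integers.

Answer: 3 6 5 9

Derivation:
I0 mul r1: issue@1 deps=(None,None) exec_start@1 write@3
I1 add r2: issue@2 deps=(0,0) exec_start@3 write@6
I2 add r1: issue@3 deps=(None,None) exec_start@3 write@5
I3 mul r4: issue@4 deps=(1,None) exec_start@6 write@9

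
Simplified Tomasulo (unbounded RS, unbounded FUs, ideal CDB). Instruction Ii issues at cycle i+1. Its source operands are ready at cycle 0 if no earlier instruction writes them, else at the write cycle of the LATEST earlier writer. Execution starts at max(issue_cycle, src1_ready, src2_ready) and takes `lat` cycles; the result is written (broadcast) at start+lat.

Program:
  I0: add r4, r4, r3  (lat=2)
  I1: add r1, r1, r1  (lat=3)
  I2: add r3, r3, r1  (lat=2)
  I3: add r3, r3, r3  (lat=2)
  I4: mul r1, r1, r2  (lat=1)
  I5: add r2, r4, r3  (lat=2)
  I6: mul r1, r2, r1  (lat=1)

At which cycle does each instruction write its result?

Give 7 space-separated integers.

Answer: 3 5 7 9 6 11 12

Derivation:
I0 add r4: issue@1 deps=(None,None) exec_start@1 write@3
I1 add r1: issue@2 deps=(None,None) exec_start@2 write@5
I2 add r3: issue@3 deps=(None,1) exec_start@5 write@7
I3 add r3: issue@4 deps=(2,2) exec_start@7 write@9
I4 mul r1: issue@5 deps=(1,None) exec_start@5 write@6
I5 add r2: issue@6 deps=(0,3) exec_start@9 write@11
I6 mul r1: issue@7 deps=(5,4) exec_start@11 write@12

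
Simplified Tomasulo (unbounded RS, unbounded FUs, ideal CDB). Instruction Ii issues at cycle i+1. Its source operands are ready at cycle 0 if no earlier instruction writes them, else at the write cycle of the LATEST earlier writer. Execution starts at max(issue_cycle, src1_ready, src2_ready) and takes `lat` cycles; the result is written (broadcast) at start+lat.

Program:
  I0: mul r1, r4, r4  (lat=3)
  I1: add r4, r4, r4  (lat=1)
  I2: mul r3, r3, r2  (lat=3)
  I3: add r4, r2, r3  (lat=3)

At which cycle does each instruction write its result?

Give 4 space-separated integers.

I0 mul r1: issue@1 deps=(None,None) exec_start@1 write@4
I1 add r4: issue@2 deps=(None,None) exec_start@2 write@3
I2 mul r3: issue@3 deps=(None,None) exec_start@3 write@6
I3 add r4: issue@4 deps=(None,2) exec_start@6 write@9

Answer: 4 3 6 9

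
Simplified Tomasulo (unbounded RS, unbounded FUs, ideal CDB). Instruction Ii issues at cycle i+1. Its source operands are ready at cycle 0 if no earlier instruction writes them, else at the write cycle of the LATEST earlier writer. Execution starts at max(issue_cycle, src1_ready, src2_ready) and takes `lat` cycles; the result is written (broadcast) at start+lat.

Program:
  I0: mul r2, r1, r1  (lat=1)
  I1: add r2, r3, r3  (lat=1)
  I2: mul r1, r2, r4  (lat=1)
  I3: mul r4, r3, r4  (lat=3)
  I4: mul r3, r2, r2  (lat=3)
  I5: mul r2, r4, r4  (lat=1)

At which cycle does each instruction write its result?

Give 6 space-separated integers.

Answer: 2 3 4 7 8 8

Derivation:
I0 mul r2: issue@1 deps=(None,None) exec_start@1 write@2
I1 add r2: issue@2 deps=(None,None) exec_start@2 write@3
I2 mul r1: issue@3 deps=(1,None) exec_start@3 write@4
I3 mul r4: issue@4 deps=(None,None) exec_start@4 write@7
I4 mul r3: issue@5 deps=(1,1) exec_start@5 write@8
I5 mul r2: issue@6 deps=(3,3) exec_start@7 write@8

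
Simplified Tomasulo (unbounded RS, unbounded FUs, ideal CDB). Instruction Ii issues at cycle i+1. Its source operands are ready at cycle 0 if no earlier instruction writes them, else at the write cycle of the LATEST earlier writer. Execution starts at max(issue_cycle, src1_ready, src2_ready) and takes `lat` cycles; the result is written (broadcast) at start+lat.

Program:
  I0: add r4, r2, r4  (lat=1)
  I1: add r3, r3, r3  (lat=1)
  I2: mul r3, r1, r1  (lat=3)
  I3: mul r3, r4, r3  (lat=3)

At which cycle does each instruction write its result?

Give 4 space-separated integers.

Answer: 2 3 6 9

Derivation:
I0 add r4: issue@1 deps=(None,None) exec_start@1 write@2
I1 add r3: issue@2 deps=(None,None) exec_start@2 write@3
I2 mul r3: issue@3 deps=(None,None) exec_start@3 write@6
I3 mul r3: issue@4 deps=(0,2) exec_start@6 write@9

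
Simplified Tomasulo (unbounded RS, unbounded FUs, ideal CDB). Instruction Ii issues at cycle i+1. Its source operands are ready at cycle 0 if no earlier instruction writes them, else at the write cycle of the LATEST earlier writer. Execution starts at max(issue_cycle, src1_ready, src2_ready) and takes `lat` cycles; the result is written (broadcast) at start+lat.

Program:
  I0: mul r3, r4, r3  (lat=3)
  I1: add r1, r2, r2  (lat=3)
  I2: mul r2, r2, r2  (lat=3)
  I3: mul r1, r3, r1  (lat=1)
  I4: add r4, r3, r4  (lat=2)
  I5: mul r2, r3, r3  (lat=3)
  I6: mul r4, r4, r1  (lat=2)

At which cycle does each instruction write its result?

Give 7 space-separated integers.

I0 mul r3: issue@1 deps=(None,None) exec_start@1 write@4
I1 add r1: issue@2 deps=(None,None) exec_start@2 write@5
I2 mul r2: issue@3 deps=(None,None) exec_start@3 write@6
I3 mul r1: issue@4 deps=(0,1) exec_start@5 write@6
I4 add r4: issue@5 deps=(0,None) exec_start@5 write@7
I5 mul r2: issue@6 deps=(0,0) exec_start@6 write@9
I6 mul r4: issue@7 deps=(4,3) exec_start@7 write@9

Answer: 4 5 6 6 7 9 9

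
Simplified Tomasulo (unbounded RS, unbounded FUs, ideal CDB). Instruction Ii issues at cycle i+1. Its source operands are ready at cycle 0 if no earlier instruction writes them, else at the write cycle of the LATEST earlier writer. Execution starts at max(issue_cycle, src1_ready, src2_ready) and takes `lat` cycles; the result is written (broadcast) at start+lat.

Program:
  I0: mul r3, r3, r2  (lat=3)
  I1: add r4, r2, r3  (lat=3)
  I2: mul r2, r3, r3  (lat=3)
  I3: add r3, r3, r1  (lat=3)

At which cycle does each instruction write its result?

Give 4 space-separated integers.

I0 mul r3: issue@1 deps=(None,None) exec_start@1 write@4
I1 add r4: issue@2 deps=(None,0) exec_start@4 write@7
I2 mul r2: issue@3 deps=(0,0) exec_start@4 write@7
I3 add r3: issue@4 deps=(0,None) exec_start@4 write@7

Answer: 4 7 7 7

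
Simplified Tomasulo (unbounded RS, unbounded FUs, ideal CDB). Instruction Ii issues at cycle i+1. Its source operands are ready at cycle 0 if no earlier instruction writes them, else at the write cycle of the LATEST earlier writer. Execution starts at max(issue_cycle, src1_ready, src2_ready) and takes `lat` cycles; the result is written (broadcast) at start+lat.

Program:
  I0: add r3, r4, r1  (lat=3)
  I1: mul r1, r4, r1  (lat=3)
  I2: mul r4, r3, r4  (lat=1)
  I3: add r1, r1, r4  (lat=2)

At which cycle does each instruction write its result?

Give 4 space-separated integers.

I0 add r3: issue@1 deps=(None,None) exec_start@1 write@4
I1 mul r1: issue@2 deps=(None,None) exec_start@2 write@5
I2 mul r4: issue@3 deps=(0,None) exec_start@4 write@5
I3 add r1: issue@4 deps=(1,2) exec_start@5 write@7

Answer: 4 5 5 7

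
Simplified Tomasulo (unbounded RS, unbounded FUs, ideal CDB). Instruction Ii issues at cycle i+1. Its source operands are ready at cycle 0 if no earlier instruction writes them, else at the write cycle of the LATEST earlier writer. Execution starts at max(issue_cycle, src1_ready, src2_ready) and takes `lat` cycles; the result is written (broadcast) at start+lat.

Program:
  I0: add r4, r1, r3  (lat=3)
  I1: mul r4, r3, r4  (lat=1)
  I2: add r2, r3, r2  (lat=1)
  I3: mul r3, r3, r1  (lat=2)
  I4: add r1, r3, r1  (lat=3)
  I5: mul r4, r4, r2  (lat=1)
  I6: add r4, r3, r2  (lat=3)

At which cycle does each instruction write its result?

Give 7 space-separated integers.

Answer: 4 5 4 6 9 7 10

Derivation:
I0 add r4: issue@1 deps=(None,None) exec_start@1 write@4
I1 mul r4: issue@2 deps=(None,0) exec_start@4 write@5
I2 add r2: issue@3 deps=(None,None) exec_start@3 write@4
I3 mul r3: issue@4 deps=(None,None) exec_start@4 write@6
I4 add r1: issue@5 deps=(3,None) exec_start@6 write@9
I5 mul r4: issue@6 deps=(1,2) exec_start@6 write@7
I6 add r4: issue@7 deps=(3,2) exec_start@7 write@10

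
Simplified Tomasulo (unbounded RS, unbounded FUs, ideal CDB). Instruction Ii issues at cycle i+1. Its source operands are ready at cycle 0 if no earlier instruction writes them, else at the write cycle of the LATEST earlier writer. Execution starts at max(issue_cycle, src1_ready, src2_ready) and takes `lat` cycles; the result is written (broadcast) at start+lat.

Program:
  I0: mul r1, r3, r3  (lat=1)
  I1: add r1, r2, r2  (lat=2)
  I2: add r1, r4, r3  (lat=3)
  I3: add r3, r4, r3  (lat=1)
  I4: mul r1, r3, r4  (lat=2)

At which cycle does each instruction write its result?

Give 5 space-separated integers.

Answer: 2 4 6 5 7

Derivation:
I0 mul r1: issue@1 deps=(None,None) exec_start@1 write@2
I1 add r1: issue@2 deps=(None,None) exec_start@2 write@4
I2 add r1: issue@3 deps=(None,None) exec_start@3 write@6
I3 add r3: issue@4 deps=(None,None) exec_start@4 write@5
I4 mul r1: issue@5 deps=(3,None) exec_start@5 write@7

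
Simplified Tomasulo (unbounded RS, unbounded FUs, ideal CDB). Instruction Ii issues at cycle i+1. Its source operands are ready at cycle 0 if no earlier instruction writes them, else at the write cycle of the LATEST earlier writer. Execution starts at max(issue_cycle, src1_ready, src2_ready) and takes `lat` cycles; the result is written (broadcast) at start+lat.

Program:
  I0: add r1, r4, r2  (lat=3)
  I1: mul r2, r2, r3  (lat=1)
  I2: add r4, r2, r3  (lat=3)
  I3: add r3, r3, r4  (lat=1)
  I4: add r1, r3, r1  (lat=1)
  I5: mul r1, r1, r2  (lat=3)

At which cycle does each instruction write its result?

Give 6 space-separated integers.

I0 add r1: issue@1 deps=(None,None) exec_start@1 write@4
I1 mul r2: issue@2 deps=(None,None) exec_start@2 write@3
I2 add r4: issue@3 deps=(1,None) exec_start@3 write@6
I3 add r3: issue@4 deps=(None,2) exec_start@6 write@7
I4 add r1: issue@5 deps=(3,0) exec_start@7 write@8
I5 mul r1: issue@6 deps=(4,1) exec_start@8 write@11

Answer: 4 3 6 7 8 11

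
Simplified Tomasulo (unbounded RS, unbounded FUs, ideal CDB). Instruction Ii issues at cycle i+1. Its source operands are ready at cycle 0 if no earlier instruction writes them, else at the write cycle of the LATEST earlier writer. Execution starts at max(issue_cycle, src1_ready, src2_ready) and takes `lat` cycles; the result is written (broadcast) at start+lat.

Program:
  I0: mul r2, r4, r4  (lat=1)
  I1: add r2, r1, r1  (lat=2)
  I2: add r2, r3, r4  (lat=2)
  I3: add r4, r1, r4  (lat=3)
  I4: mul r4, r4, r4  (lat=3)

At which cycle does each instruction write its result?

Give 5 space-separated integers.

I0 mul r2: issue@1 deps=(None,None) exec_start@1 write@2
I1 add r2: issue@2 deps=(None,None) exec_start@2 write@4
I2 add r2: issue@3 deps=(None,None) exec_start@3 write@5
I3 add r4: issue@4 deps=(None,None) exec_start@4 write@7
I4 mul r4: issue@5 deps=(3,3) exec_start@7 write@10

Answer: 2 4 5 7 10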